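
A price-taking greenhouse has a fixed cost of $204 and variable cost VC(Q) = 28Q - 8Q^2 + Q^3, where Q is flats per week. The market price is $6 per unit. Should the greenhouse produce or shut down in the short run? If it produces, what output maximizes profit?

Strip out fixed cost: VC = 28Q - 8Q^2 + Q^3. Then AVC = 28 - 8Q + Q^2 and MC = 28 - 16Q + 3Q^2.
The AVC parabola has its vertex at Q = 8/2 = 4, where AVC = 28 - 8·4 + 4^2 = $12.
P = $6 lies below min AVC = $12; no output level covers variable cost.
Shutting down limits the loss to fixed cost, $204.

Shut down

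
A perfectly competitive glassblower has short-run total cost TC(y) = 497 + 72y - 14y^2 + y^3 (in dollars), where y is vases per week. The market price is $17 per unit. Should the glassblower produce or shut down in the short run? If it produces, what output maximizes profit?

From TC, MC = TC'(y) = 72 - 28y + 3y^2 and AVC = VC/y = 72 - 14y + y^2.
AVC hits its minimum where MC = AVC, at y = 7, giving min AVC = 72 - 14·7 + 7^2 = $23.
Since P = $17 < min AVC = $23, price fails to cover variable cost at any output.
The firm minimizes its loss by shutting down and losing only its fixed cost of $497.

Shut down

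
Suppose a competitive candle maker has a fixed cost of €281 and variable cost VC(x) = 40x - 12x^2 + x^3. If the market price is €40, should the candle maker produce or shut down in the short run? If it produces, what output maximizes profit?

Strip out fixed cost: VC = 40x - 12x^2 + x^3. Then AVC = 40 - 12x + x^2 and MC = 40 - 24x + 3x^2.
AVC hits its minimum where MC = AVC, at x = 6, giving min AVC = 40 - 12·6 + 6^2 = €4.
P = €40 exceeds min AVC = €4, so the firm stays open.
Solving P = MC: -24x + 3x^2 = 0 ⇒ x = 0 or 8. On the upward-sloping branch, x* = 8.
Check: AVC at x = 8 is €8 ≤ P, so revenue covers variable cost.
Profit = P·x − TC = 40·8 − 345 = -€25, a loss, but smaller than the €281 fixed cost the firm would lose by shutting down.

Produce at x = 8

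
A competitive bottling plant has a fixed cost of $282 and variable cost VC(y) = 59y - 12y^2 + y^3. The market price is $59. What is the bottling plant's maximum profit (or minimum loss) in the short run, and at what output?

Profit = -$26 at y = 8

AVC = 59 - 12y + y^2; min AVC = $23 at y = 6. Since P = $59 ≥ min AVC, the firm produces.
MC = 59 - 24y + 3y^2. Setting P = MC and taking the root on the rising branch gives y* = 8.
TR = 59·8 = 472. TC = 282 + 216 = 498. Profit = 472 − 498 = -$26.
By producing, the firm covers all variable cost plus $256 of fixed cost; shutting down would lose the full $282.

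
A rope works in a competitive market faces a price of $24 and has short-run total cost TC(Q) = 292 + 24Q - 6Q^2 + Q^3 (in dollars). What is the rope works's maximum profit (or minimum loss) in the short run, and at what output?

Profit = -$260 at Q = 4

AVC = 24 - 6Q + Q^2 has its minimum $15 at Q = 3; price $24 clears that bar, so the firm operates.
With MC = 24 - 12Q + 3Q^2, P = MC on the upward-sloping part at Q* = 4.
TR = 24·4 = 96. TC = 292 + 64 = 356. Profit = 96 − 356 = -$260.
By producing, the firm covers all variable cost plus $32 of fixed cost; shutting down would lose the full $292.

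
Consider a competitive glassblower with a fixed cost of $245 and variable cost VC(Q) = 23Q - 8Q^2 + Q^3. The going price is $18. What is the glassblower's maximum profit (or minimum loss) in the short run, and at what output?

Profit = -$195 at Q = 5

AVC = 23 - 8Q + Q^2 has its minimum $7 at Q = 4; price $18 clears that bar, so the firm operates.
MC = 23 - 16Q + 3Q^2. Setting P = MC and taking the root on the rising branch gives Q* = 5.
TR = 18·5 = 90. TC = 245 + 40 = 285. Profit = 90 − 285 = -$195.
Shutting down would mean losing the fixed cost of $245, so operating at a loss of $195 is better by $50.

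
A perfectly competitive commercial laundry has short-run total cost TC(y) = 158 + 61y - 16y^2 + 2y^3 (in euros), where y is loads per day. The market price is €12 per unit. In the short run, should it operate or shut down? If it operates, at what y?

Shut down

Variable cost is VC = 61y - 16y^2 + 2y^3, so AVC = VC/y = 61 - 16y + 2y^2 and MC = dTC/dy = 61 - 32y + 6y^2.
AVC is minimized where dAVC/dy = -16 + 4y = 0, at y = 4; min AVC = 61 - 16·4 + 2·4^2 = €29.
P = €12 lies below min AVC = €29; no output level covers variable cost.
Best response: produce nothing and absorb the €158 fixed cost.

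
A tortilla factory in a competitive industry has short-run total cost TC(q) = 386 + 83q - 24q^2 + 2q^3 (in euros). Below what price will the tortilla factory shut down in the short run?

€11 per unit

Short-run supply begins at min AVC. From VC = 83q - 24q^2 + 2q^3, AVC = 83 - 24q + 2q^2.
dAVC/dq = -24 + 4q = 0 gives q = 6. min AVC = 83 - 24·6 + 2·6^2 = 11.
The firm shuts down for any P below €11.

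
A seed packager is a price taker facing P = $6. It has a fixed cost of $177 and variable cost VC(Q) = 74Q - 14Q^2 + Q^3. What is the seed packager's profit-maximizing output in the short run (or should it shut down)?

From TC, MC = TC'(Q) = 74 - 28Q + 3Q^2 and AVC = VC/Q = 74 - 14Q + Q^2.
The AVC parabola has its vertex at Q = 14/2 = 7, where AVC = 74 - 14·7 + 7^2 = $25.
Since P = $6 < min AVC = $25, price fails to cover variable cost at any output.
Shutting down limits the loss to fixed cost, $177.

Shut down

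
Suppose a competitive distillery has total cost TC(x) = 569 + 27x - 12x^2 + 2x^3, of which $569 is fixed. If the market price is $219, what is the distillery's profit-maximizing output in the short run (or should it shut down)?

Produce at x = 8

From TC, MC = TC'(x) = 27 - 24x + 6x^2 and AVC = VC/x = 27 - 12x + 2x^2.
AVC is minimized where dAVC/dx = -12 + 4x = 0, at x = 3; min AVC = 27 - 12·3 + 2·3^2 = $9.
Because $219 ≥ $9, revenue can cover variable cost; the firm operates.
Solving P = MC: -192 - 24x + 6x^2 = 0 ⇒ x = -4 or 8. On the upward-sloping branch, x* = 8.
Check: AVC at x = 8 is $59 ≤ P, so revenue covers variable cost.
Profit = P·x − TC = 219·8 − 1041 = $711.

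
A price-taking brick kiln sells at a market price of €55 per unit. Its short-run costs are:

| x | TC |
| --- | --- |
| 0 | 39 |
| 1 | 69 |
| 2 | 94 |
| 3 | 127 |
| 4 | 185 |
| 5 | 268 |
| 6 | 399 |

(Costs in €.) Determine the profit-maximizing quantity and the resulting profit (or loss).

Compute π = P·x − TC at each output: x=0: -39; x=1: -14; x=2: 16; x=3: 38; x=4: 35; x=5: 7; x=6: -69.
Profit is maximized at x = 3. AVC there is 88/3 = €29.33 ≤ P, so producing beats shutting down (which would give -€39).

x = 3; profit = €38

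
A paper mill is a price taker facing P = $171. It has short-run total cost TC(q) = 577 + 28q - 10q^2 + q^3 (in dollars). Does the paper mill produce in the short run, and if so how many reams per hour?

Strip out fixed cost: VC = 28q - 10q^2 + q^3. Then AVC = 28 - 10q + q^2 and MC = 28 - 20q + 3q^2.
AVC is minimized where dAVC/dq = -10 + 2q = 0, at q = 5; min AVC = 28 - 10·5 + 5^2 = $3.
Because $171 ≥ $3, revenue can cover variable cost; the firm operates.
P = MC gives -143 - 20q + 3q^2 = 0, with roots -13/3 and 11. Take the larger (rising MC): q* = 11.
Check: AVC at q = 11 is $39 ≤ P, so revenue covers variable cost.
Profit = P·q − TC = 171·11 − 1006 = $875.

Produce at q = 11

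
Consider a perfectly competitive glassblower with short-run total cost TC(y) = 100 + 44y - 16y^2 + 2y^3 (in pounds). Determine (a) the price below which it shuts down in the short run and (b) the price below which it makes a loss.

Shutdown price = £12; break-even price = £34

AVC = 44 - 16y + 2y^2; minimized at y = 4, giving min AVC = £12. That is the shutdown price.
ATC = 100/y + 44 - 16y + 2y^2. Setting dATC/dy = −100/y^2 − 16 + 4y = 0 gives y = 5 (since 4·5^3 − 16·5^2 = 100).
min ATC = 100/5 + 44 − 16·5 + 2·5^2 = £34. That is the break-even price.
Between these two prices the firm operates at a loss; above £34 it earns a profit.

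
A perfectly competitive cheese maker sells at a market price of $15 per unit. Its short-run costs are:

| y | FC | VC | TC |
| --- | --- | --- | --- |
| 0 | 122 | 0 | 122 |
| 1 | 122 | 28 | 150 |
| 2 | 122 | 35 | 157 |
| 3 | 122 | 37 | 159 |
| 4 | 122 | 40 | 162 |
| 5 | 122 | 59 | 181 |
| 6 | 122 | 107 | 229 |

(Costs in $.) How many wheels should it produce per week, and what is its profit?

Profit at each row (π = 15y − TC): y=0: -122; y=1: -135; y=2: -127; y=3: -114; y=4: -102; y=5: -106; y=6: -139.
Profit is maximized at y = 4. AVC there is 40/4 = $10 ≤ P, so producing beats shutting down (which would give -$122).

y = 4; profit = -$102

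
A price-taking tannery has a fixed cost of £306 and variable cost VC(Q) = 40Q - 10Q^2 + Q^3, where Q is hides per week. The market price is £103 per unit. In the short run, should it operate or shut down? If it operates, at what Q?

Variable cost is VC = 40Q - 10Q^2 + Q^3, so AVC = VC/Q = 40 - 10Q + Q^2 and MC = dTC/dQ = 40 - 20Q + 3Q^2.
AVC is minimized where dAVC/dQ = -10 + 2Q = 0, at Q = 5; min AVC = 40 - 10·5 + 5^2 = £15.
P = £103 exceeds min AVC = £15, so the firm stays open.
P = MC gives -63 - 20Q + 3Q^2 = 0, with roots -7/3 and 9. Take the larger (rising MC): Q* = 9.
Check: AVC at Q = 9 is £31 ≤ P, so revenue covers variable cost.
Profit = P·Q − TC = 103·9 − 585 = £342.

Produce at Q = 9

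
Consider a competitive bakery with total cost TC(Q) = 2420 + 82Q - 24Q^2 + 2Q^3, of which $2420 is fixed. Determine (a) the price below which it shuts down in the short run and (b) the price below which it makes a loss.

Shutdown price = $10; break-even price = $280

AVC = 82 - 24Q + 2Q^2; minimized at Q = 6, giving min AVC = $10. That is the shutdown price.
ATC = 2420/Q + 82 - 24Q + 2Q^2. Setting dATC/dQ = −2420/Q^2 − 24 + 4Q = 0 gives Q = 11 (since 4·11^3 − 24·11^2 = 2420).
min ATC = 2420/11 + 82 − 24·11 + 2·11^2 = $280. That is the break-even price.
For $10 ≤ P < $280 the firm produces at a loss; below $10 it shuts down.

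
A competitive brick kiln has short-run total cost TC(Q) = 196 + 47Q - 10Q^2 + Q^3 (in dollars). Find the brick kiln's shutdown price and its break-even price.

Shutdown price = $22; break-even price = $54

Shutdown price = min AVC. AVC = 47 - 10Q + Q^2, with vertex at Q = 5 and minimum $22.
ATC = 196/Q + 47 - 10Q + Q^2. Setting dATC/dQ = −196/Q^2 − 10 + 2Q = 0 gives Q = 7 (since 2·7^3 − 10·7^2 = 196).
min ATC = 196/7 + 47 − 10·7 + 7^2 = $54. That is the break-even price.
Between these two prices the firm operates at a loss; above $54 it earns a profit.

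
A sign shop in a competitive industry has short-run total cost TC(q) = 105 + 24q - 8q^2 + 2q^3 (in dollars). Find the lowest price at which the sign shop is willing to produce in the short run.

The shutdown price is the minimum of AVC. VC = 24q - 8q^2 + 2q^3, so AVC = 24 - 8q + 2q^2.
dAVC/dq = -8 + 4q = 0 gives q = 2. min AVC = 24 - 8·2 + 2·2^2 = 16.
So the shutdown price is $16.

$16 per unit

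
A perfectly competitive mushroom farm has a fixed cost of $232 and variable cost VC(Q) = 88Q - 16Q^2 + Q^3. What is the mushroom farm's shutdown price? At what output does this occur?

The firm shuts down when price falls below the minimum of average variable cost. AVC = VC/Q = 88 - 16Q + Q^2.
At the minimum of AVC, MC = AVC. MC = 88 - 32Q + 3Q^2; setting MC = AVC gives 2Q^2 - 16Q = 0, so Q = 8. min AVC = 24.
So the shutdown price is $24.

$24 per unit, at Q = 8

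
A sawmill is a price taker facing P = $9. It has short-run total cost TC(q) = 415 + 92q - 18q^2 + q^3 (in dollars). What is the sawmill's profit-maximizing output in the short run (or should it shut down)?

Shut down

From TC, MC = TC'(q) = 92 - 36q + 3q^2 and AVC = VC/q = 92 - 18q + q^2.
AVC is minimized where dAVC/dq = -18 + 2q = 0, at q = 9; min AVC = 92 - 18·9 + 9^2 = $11.
Since P = $9 < min AVC = $11, price fails to cover variable cost at any output.
The firm minimizes its loss by shutting down and losing only its fixed cost of $415.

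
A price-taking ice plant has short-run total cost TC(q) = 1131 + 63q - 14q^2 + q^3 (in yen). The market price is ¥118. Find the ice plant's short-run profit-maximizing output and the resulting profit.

Profit = -¥163 at q = 11

AVC = 63 - 14q + q^2 has its minimum ¥14 at q = 7; price ¥118 clears that bar, so the firm operates.
With MC = 63 - 28q + 3q^2, P = MC on the upward-sloping part at q* = 11.
TR = 118·11 = 1298. TC = 1131 + 330 = 1461. Profit = 1298 − 1461 = -¥163.
Shutting down would mean losing the fixed cost of ¥1131, so operating at a loss of ¥163 is better by ¥968.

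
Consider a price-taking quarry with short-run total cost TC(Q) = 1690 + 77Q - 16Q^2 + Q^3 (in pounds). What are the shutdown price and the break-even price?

Shutdown price = £13; break-even price = £168

Shutdown price = min AVC. AVC = 77 - 16Q + Q^2, with vertex at Q = 8 and minimum £13.
ATC = 1690/Q + 77 - 16Q + Q^2. Setting dATC/dQ = −1690/Q^2 − 16 + 2Q = 0 gives Q = 13 (since 2·13^3 − 16·13^2 = 1690).
min ATC = 1690/13 + 77 − 16·13 + 13^2 = £168. That is the break-even price.
Between these two prices the firm operates at a loss; above £168 it earns a profit.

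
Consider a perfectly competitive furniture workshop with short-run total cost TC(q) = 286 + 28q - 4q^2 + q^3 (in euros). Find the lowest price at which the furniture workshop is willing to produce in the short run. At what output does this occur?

€24 per unit, at q = 2

The firm shuts down when price falls below the minimum of average variable cost. AVC = VC/q = 28 - 4q + q^2.
dAVC/dq = -4 + 2q = 0 gives q = 2. min AVC = 28 - 4·2 + 2^2 = 24.
For P < €24 the firm produces nothing.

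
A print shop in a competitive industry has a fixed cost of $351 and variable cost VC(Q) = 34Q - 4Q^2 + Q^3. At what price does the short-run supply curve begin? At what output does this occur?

$30 per unit, at Q = 2

The shutdown price is the minimum of AVC. VC = 34Q - 4Q^2 + Q^3, so AVC = 34 - 4Q + Q^2.
dAVC/dQ = -4 + 2Q = 0 gives Q = 2. min AVC = 34 - 4·2 + 2^2 = 30.
So the shutdown price is $30.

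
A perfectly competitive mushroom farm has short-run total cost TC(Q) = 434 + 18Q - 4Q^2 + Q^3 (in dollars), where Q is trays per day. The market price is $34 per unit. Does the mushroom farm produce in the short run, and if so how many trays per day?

Produce at Q = 4

From TC, MC = TC'(Q) = 18 - 8Q + 3Q^2 and AVC = VC/Q = 18 - 4Q + Q^2.
AVC is minimized where dAVC/dQ = -4 + 2Q = 0, at Q = 2; min AVC = 18 - 4·2 + 2^2 = $14.
Because $34 ≥ $14, revenue can cover variable cost; the firm operates.
Set P = MC: 34 = 18 - 8Q + 3Q^2 → -16 - 8Q + 3Q^2 = 0. The roots are Q = -4/3 and Q = 4; the profit-maximizing output is on the rising part of MC, so Q* = 4.
Check: AVC at Q = 4 is $18 ≤ P, so revenue covers variable cost.
Profit = P·Q − TC = 34·4 − 506 = -$370, a loss, but smaller than the $434 fixed cost the firm would lose by shutting down.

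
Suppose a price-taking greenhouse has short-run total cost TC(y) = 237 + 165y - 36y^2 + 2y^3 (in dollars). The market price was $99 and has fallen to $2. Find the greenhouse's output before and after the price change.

Output falls from 11 to 0 (the firm shuts down)

MC = 165 - 72y + 6y^2; the shutdown threshold is min AVC = $3 (at y = 9).
At P = $99 ≥ min AVC, set P = MC on the rising branch: y = 11.
At P = $2 < min AVC = $3, price no longer covers variable cost at any output, so the firm shuts down: y = 0.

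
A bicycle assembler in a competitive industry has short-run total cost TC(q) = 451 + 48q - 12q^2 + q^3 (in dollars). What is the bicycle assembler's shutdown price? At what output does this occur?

The shutdown price is the minimum of AVC. VC = 48q - 12q^2 + q^3, so AVC = 48 - 12q + q^2.
At the minimum of AVC, MC = AVC. MC = 48 - 24q + 3q^2; setting MC = AVC gives 2q^2 - 12q = 0, so q = 6. min AVC = 12.
The firm shuts down for any P below $12.

$12 per unit, at q = 6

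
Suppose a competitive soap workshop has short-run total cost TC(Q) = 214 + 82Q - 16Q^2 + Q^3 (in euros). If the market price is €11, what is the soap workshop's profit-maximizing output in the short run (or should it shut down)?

Shut down

From TC, MC = TC'(Q) = 82 - 32Q + 3Q^2 and AVC = VC/Q = 82 - 16Q + Q^2.
The AVC parabola has its vertex at Q = 16/2 = 8, where AVC = 82 - 16·8 + 8^2 = €18.
Since P = €11 < min AVC = €18, price fails to cover variable cost at any output.
Best response: produce nothing and absorb the €214 fixed cost.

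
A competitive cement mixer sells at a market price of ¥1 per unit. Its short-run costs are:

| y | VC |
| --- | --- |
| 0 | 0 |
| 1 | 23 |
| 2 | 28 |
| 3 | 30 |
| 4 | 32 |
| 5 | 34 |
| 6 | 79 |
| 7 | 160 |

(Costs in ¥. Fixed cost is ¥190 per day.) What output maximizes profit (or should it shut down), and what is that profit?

Compute π = P·y − TC at each output: y=0: -190; y=1: -212; y=2: -216; y=3: -217; y=4: -218; y=5: -219; y=6: -263; y=7: -343.
Profit is highest at y = 0. Equivalently, the lowest AVC in the table is 34/5 ≈ ¥6.80 at y = 5, and P = ¥1 falls below it — price never covers variable cost, so the firm shuts down and loses only its fixed cost.

y = 0 (shut down); profit = -¥190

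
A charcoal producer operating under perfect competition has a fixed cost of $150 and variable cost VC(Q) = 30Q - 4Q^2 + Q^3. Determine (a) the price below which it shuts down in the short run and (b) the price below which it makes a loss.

AVC = 30 - 4Q + Q^2; minimized at Q = 2, giving min AVC = $26. That is the shutdown price.
ATC = 150/Q + 30 - 4Q + Q^2. Setting dATC/dQ = −150/Q^2 − 4 + 2Q = 0 gives Q = 5 (since 2·5^3 − 4·5^2 = 150).
min ATC = 150/5 + 30 − 4·5 + 5^2 = $65. That is the break-even price.
For $26 ≤ P < $65 the firm produces at a loss; below $26 it shuts down.

Shutdown price = $26; break-even price = $65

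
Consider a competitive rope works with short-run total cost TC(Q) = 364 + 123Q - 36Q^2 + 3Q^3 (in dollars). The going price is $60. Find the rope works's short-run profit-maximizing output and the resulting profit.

AVC = 123 - 36Q + 3Q^2 has its minimum $15 at Q = 6; price $60 clears that bar, so the firm operates.
MC = 123 - 72Q + 9Q^2. Setting P = MC and taking the root on the rising branch gives Q* = 7.
TR = 60·7 = 420. TC = 364 + 126 = 490. Profit = 420 − 490 = -$70.
By producing, the firm covers all variable cost plus $294 of fixed cost; shutting down would lose the full $364.

Profit = -$70 at Q = 7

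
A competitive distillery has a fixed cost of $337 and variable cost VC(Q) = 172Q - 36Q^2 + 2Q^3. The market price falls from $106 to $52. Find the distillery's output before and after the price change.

Output falls from 11 to 10

AVC = 172 - 36Q + 2Q^2, minimized at Q = 9 where min AVC = $10. MC = 172 - 72Q + 6Q^2.
At P = $106 ≥ min AVC, set P = MC on the rising branch: Q = 11.
At P = $52 ≥ min AVC, set P = MC: Q = 10. The firm stays open but cuts output.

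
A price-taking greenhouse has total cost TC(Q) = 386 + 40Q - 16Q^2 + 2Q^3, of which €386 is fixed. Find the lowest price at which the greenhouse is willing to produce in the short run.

€8 per unit

The firm shuts down when price falls below the minimum of average variable cost. AVC = VC/Q = 40 - 16Q + 2Q^2.
At the minimum of AVC, MC = AVC. MC = 40 - 32Q + 6Q^2; setting MC = AVC gives 4Q^2 - 16Q = 0, so Q = 4. min AVC = 8.
The firm shuts down for any P below €8.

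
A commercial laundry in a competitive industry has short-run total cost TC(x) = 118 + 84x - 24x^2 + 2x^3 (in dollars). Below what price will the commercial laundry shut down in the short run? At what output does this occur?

Short-run supply begins at min AVC. From VC = 84x - 24x^2 + 2x^3, AVC = 84 - 24x + 2x^2.
dAVC/dx = -24 + 4x = 0 gives x = 6. min AVC = 84 - 24·6 + 2·6^2 = 12.
So the shutdown price is $12.

$12 per unit, at x = 6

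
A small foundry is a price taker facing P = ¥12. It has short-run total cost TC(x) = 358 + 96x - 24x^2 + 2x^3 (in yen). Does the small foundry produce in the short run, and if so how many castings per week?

Shut down

From TC, MC = TC'(x) = 96 - 48x + 6x^2 and AVC = VC/x = 96 - 24x + 2x^2.
The AVC parabola has its vertex at x = 24/4 = 6, where AVC = 96 - 24·6 + 2·6^2 = ¥24.
P = ¥12 lies below min AVC = ¥24; no output level covers variable cost.
Best response: produce nothing and absorb the ¥358 fixed cost.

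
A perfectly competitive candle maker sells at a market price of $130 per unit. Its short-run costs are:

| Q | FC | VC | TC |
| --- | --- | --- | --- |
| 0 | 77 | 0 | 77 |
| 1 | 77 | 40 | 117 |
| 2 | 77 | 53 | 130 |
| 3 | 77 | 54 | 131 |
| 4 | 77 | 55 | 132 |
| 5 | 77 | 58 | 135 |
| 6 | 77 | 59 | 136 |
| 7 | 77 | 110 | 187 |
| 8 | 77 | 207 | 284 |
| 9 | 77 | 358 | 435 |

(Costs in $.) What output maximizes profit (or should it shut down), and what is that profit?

Q = 8; profit = $756

Profit at each row (π = 130Q − TC): Q=0: -77; Q=1: 13; Q=2: 130; Q=3: 259; Q=4: 388; Q=5: 515; Q=6: 644; Q=7: 723; Q=8: 756; Q=9: 735.
Profit is maximized at Q = 8. AVC there is 207/8 = $25.88 ≤ P, so producing beats shutting down (which would give -$77).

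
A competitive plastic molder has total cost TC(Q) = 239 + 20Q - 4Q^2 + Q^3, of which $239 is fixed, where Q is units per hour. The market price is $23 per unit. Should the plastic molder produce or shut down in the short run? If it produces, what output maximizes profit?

Produce at Q = 3

Variable cost is VC = 20Q - 4Q^2 + Q^3, so AVC = VC/Q = 20 - 4Q + Q^2 and MC = dTC/dQ = 20 - 8Q + 3Q^2.
AVC is minimized where dAVC/dQ = -4 + 2Q = 0, at Q = 2; min AVC = 20 - 4·2 + 2^2 = $16.
Since P = $23 ≥ min AVC = $16, price covers variable cost and the firm should produce.
Set P = MC: 23 = 20 - 8Q + 3Q^2 → -3 - 8Q + 3Q^2 = 0. The roots are Q = -1/3 and Q = 3; the profit-maximizing output is on the rising part of MC, so Q* = 3.
Check: AVC at Q = 3 is $17 ≤ P, so revenue covers variable cost.
Profit = P·Q − TC = 23·3 − 290 = -$221, a loss, but smaller than the $239 fixed cost the firm would lose by shutting down.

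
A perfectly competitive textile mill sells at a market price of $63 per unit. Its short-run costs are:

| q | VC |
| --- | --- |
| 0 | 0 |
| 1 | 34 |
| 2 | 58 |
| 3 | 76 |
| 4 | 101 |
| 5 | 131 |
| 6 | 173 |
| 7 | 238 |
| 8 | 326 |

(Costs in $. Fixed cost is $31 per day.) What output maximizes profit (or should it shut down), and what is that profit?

q = 6; profit = $174

Tabulate TR − TC: q=0: -31; q=1: -2; q=2: 37; q=3: 82; q=4: 120; q=5: 153; q=6: 174; q=7: 172; q=8: 147.
Profit is maximized at q = 6. AVC there is 173/6 = $28.83 ≤ P, so producing beats shutting down (which would give -$31).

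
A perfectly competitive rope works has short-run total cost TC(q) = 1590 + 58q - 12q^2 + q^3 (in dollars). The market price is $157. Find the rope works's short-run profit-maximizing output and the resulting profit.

AVC = 58 - 12q + q^2 has its minimum $22 at q = 6; price $157 clears that bar, so the firm operates.
MC = 58 - 24q + 3q^2. Setting P = MC and taking the root on the rising branch gives q* = 11.
TR = 157·11 = 1727. TC = 1590 + 517 = 2107. Profit = 1727 − 2107 = -$380.
That loss of $380 beats the $1590 the firm would lose by shutting down; producing recovers $1210 of fixed cost.

Profit = -$380 at q = 11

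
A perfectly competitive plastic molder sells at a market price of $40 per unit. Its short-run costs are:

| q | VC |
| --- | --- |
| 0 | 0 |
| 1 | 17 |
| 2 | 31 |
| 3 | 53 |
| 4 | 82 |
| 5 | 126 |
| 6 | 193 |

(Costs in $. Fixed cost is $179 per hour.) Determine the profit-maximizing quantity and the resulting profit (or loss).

q = 4; profit = -$101

Tabulate TR − TC: q=0: -179; q=1: -156; q=2: -130; q=3: -112; q=4: -101; q=5: -105; q=6: -132.
Profit is maximized at q = 4. AVC there is 82/4 = $20.50 ≤ P, so producing beats shutting down (which would give -$179).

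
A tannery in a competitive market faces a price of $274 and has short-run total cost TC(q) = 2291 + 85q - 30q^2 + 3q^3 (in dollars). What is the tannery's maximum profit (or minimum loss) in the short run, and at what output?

Profit = -$347 at q = 9

AVC = 85 - 30q + 3q^2; min AVC = $10 at q = 5. Since P = $274 ≥ min AVC, the firm produces.
MC = 85 - 60q + 9q^2. Setting P = MC and taking the root on the rising branch gives q* = 9.
TR = 274·9 = 2466. TC = 2291 + 522 = 2813. Profit = 2466 − 2813 = -$347.
By producing, the firm covers all variable cost plus $1944 of fixed cost; shutting down would lose the full $2291.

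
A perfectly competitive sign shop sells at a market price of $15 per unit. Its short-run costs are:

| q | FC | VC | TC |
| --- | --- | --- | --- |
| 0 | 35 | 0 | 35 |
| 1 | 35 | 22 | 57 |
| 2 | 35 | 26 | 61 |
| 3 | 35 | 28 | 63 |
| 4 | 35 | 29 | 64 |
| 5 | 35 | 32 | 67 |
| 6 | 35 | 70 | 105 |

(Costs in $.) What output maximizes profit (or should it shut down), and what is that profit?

Profit at each row (π = 15q − TC): q=0: -35; q=1: -42; q=2: -31; q=3: -18; q=4: -4; q=5: 8; q=6: -15.
Profit is maximized at q = 5. AVC there is 32/5 = $6.40 ≤ P, so producing beats shutting down (which would give -$35).

q = 5; profit = $8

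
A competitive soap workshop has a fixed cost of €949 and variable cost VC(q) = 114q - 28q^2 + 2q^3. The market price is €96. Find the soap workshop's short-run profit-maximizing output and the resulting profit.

AVC = 114 - 28q + 2q^2; min AVC = €16 at q = 7. Since P = €96 ≥ min AVC, the firm produces.
MC = 114 - 56q + 6q^2. Setting P = MC and taking the root on the rising branch gives q* = 9.
TR = 96·9 = 864. TC = 949 + 216 = 1165. Profit = 864 − 1165 = -€301.
By producing, the firm covers all variable cost plus €648 of fixed cost; shutting down would lose the full €949.

Profit = -€301 at q = 9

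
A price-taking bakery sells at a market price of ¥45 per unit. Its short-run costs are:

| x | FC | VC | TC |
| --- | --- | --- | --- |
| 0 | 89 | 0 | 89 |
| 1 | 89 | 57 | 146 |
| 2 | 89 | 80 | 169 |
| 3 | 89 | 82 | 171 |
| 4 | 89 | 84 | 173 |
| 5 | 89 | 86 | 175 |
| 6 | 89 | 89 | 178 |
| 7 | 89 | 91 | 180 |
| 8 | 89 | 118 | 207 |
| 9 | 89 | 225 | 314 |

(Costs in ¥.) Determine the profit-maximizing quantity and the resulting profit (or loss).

x = 8; profit = ¥153

Profit at each row (π = 45x − TC): x=0: -89; x=1: -101; x=2: -79; x=3: -36; x=4: 7; x=5: 50; x=6: 92; x=7: 135; x=8: 153; x=9: 91.
Profit is maximized at x = 8. AVC there is 118/8 = ¥14.75 ≤ P, so producing beats shutting down (which would give -¥89).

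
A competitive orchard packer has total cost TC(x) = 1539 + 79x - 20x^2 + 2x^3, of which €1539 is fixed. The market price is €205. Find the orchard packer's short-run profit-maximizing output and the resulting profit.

Profit = -€243 at x = 9

AVC = 79 - 20x + 2x^2; min AVC = €29 at x = 5. Since P = €205 ≥ min AVC, the firm produces.
With MC = 79 - 40x + 6x^2, P = MC on the upward-sloping part at x* = 9.
TR = 205·9 = 1845. TC = 1539 + 549 = 2088. Profit = 1845 − 2088 = -€243.
That loss of €243 beats the €1539 the firm would lose by shutting down; producing recovers €1296 of fixed cost.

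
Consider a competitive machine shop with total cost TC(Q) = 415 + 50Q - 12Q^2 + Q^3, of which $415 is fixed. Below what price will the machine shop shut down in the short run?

$14 per unit

Short-run supply begins at min AVC. From VC = 50Q - 12Q^2 + Q^3, AVC = 50 - 12Q + Q^2.
At the minimum of AVC, MC = AVC. MC = 50 - 24Q + 3Q^2; setting MC = AVC gives 2Q^2 - 12Q = 0, so Q = 6. min AVC = 14.
The firm shuts down for any P below $14.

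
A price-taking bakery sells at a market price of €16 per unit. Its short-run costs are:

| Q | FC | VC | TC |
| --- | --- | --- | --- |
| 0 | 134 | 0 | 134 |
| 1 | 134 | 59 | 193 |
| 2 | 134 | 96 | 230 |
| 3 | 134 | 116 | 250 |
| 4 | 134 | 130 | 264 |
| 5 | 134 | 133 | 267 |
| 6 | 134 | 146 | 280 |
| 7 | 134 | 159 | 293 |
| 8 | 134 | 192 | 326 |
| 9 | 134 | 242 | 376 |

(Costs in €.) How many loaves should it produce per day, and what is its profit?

Q = 0 (shut down); profit = -€134

Compute π = P·Q − TC at each output: Q=0: -134; Q=1: -177; Q=2: -198; Q=3: -202; Q=4: -200; Q=5: -187; Q=6: -184; Q=7: -181; Q=8: -198; Q=9: -232.
Profit is highest at Q = 0. Equivalently, the lowest AVC in the table is 159/7 ≈ €22.71 at Q = 7, and P = €16 falls below it — price never covers variable cost, so the firm shuts down and loses only its fixed cost.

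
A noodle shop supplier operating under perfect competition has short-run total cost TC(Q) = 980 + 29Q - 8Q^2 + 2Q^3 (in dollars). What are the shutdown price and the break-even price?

Shutdown price = $21; break-even price = $211

AVC = 29 - 8Q + 2Q^2; minimized at Q = 2, giving min AVC = $21. That is the shutdown price.
ATC = 980/Q + 29 - 8Q + 2Q^2. Setting dATC/dQ = −980/Q^2 − 8 + 4Q = 0 gives Q = 7 (since 4·7^3 − 8·7^2 = 980).
min ATC = 980/7 + 29 − 8·7 + 2·7^2 = $211. That is the break-even price.
For $21 ≤ P < $211 the firm produces at a loss; below $21 it shuts down.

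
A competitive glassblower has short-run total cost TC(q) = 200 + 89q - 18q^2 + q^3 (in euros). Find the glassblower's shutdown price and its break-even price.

Shutdown price = min AVC. AVC = 89 - 18q + q^2, with vertex at q = 9 and minimum €8.
ATC = 200/q + 89 - 18q + q^2. Setting dATC/dq = −200/q^2 − 18 + 2q = 0 gives q = 10 (since 2·10^3 − 18·10^2 = 200).
min ATC = 200/10 + 89 − 18·10 + 10^2 = €29. That is the break-even price.
Between these two prices the firm operates at a loss; above €29 it earns a profit.

Shutdown price = €8; break-even price = €29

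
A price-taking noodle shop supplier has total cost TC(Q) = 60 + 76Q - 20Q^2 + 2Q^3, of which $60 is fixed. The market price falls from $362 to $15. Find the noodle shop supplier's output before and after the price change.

MC = 76 - 40Q + 6Q^2; the shutdown threshold is min AVC = $26 (at Q = 5).
At P = $362 ≥ min AVC, set P = MC on the rising branch: Q = 11.
At P = $15 < min AVC = $26, price no longer covers variable cost at any output, so the firm shuts down: Q = 0.

Output falls from 11 to 0 (the firm shuts down)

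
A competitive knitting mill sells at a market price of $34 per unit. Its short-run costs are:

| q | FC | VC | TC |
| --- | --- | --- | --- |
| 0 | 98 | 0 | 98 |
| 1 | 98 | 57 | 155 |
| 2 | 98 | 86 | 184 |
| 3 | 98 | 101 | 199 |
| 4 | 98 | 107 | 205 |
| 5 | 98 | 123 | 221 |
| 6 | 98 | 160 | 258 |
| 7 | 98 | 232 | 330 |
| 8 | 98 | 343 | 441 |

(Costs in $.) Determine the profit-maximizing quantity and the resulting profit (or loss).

Profit at each row (π = 34q − TC): q=0: -98; q=1: -121; q=2: -116; q=3: -97; q=4: -69; q=5: -51; q=6: -54; q=7: -92; q=8: -169.
Profit is maximized at q = 5. AVC there is 123/5 = $24.60 ≤ P, so producing beats shutting down (which would give -$98).

q = 5; profit = -$51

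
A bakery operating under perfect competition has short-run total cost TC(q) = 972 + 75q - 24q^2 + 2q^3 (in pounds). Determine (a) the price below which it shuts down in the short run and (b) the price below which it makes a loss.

AVC = 75 - 24q + 2q^2; minimized at q = 6, giving min AVC = £3. That is the shutdown price.
ATC = 972/q + 75 - 24q + 2q^2. Setting dATC/dq = −972/q^2 − 24 + 4q = 0 gives q = 9 (since 4·9^3 − 24·9^2 = 972).
min ATC = 972/9 + 75 − 24·9 + 2·9^2 = £129. That is the break-even price.
Between these two prices the firm operates at a loss; above £129 it earns a profit.

Shutdown price = £3; break-even price = £129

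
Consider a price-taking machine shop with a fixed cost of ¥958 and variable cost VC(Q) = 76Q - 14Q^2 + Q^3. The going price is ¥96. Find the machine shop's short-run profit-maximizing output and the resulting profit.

Profit = -¥358 at Q = 10

AVC = 76 - 14Q + Q^2 has its minimum ¥27 at Q = 7; price ¥96 clears that bar, so the firm operates.
MC = 76 - 28Q + 3Q^2. Setting P = MC and taking the root on the rising branch gives Q* = 10.
TR = 96·10 = 960. TC = 958 + 360 = 1318. Profit = 960 − 1318 = -¥358.
Shutting down would mean losing the fixed cost of ¥958, so operating at a loss of ¥358 is better by ¥600.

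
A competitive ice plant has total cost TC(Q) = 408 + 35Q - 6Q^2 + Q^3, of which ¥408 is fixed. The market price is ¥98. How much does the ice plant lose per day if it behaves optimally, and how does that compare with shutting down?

Profit = -¥16 at Q = 7

AVC = 35 - 6Q + Q^2 has its minimum ¥26 at Q = 3; price ¥98 clears that bar, so the firm operates.
With MC = 35 - 12Q + 3Q^2, P = MC on the upward-sloping part at Q* = 7.
TR = 98·7 = 686. TC = 408 + 294 = 702. Profit = 686 − 702 = -¥16.
Shutting down would mean losing the fixed cost of ¥408, so operating at a loss of ¥16 is better by ¥392.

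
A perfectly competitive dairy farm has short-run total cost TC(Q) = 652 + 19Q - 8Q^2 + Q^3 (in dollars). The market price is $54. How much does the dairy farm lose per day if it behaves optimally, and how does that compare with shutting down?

AVC = 19 - 8Q + Q^2; min AVC = $3 at Q = 4. Since P = $54 ≥ min AVC, the firm produces.
MC = 19 - 16Q + 3Q^2. Setting P = MC and taking the root on the rising branch gives Q* = 7.
TR = 54·7 = 378. TC = 652 + 84 = 736. Profit = 378 − 736 = -$358.
That loss of $358 beats the $652 the firm would lose by shutting down; producing recovers $294 of fixed cost.

Profit = -$358 at Q = 7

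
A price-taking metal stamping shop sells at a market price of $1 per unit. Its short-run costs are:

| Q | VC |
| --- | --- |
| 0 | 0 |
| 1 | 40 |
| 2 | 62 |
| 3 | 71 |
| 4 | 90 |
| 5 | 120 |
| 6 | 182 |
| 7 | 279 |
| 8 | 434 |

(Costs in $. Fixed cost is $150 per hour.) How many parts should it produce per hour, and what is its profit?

Q = 0 (shut down); profit = -$150

Profit at each row (π = 1Q − TC): Q=0: -150; Q=1: -189; Q=2: -210; Q=3: -218; Q=4: -236; Q=5: -265; Q=6: -326; Q=7: -422; Q=8: -576.
Profit is highest at Q = 0. Equivalently, the lowest AVC in the table is 90/4 ≈ $22.50 at Q = 4, and P = $1 falls below it — price never covers variable cost, so the firm shuts down and loses only its fixed cost.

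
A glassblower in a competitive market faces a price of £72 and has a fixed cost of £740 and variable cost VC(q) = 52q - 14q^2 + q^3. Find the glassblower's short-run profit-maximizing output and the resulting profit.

Profit = -£140 at q = 10

AVC = 52 - 14q + q^2 has its minimum £3 at q = 7; price £72 clears that bar, so the firm operates.
MC = 52 - 28q + 3q^2. Setting P = MC and taking the root on the rising branch gives q* = 10.
TR = 72·10 = 720. TC = 740 + 120 = 860. Profit = 720 − 860 = -£140.
That loss of £140 beats the £740 the firm would lose by shutting down; producing recovers £600 of fixed cost.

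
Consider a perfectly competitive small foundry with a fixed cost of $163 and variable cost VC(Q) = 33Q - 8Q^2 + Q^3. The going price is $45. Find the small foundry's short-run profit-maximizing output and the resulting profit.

Profit = -$19 at Q = 6

AVC = 33 - 8Q + Q^2; min AVC = $17 at Q = 4. Since P = $45 ≥ min AVC, the firm produces.
With MC = 33 - 16Q + 3Q^2, P = MC on the upward-sloping part at Q* = 6.
TR = 45·6 = 270. TC = 163 + 126 = 289. Profit = 270 − 289 = -$19.
Shutting down would mean losing the fixed cost of $163, so operating at a loss of $19 is better by $144.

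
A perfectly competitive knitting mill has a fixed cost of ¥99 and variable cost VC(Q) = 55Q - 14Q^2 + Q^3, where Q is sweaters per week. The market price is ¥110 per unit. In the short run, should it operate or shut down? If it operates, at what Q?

Strip out fixed cost: VC = 55Q - 14Q^2 + Q^3. Then AVC = 55 - 14Q + Q^2 and MC = 55 - 28Q + 3Q^2.
The AVC parabola has its vertex at Q = 14/2 = 7, where AVC = 55 - 14·7 + 7^2 = ¥6.
Because ¥110 ≥ ¥6, revenue can cover variable cost; the firm operates.
P = MC gives -55 - 28Q + 3Q^2 = 0, with roots -5/3 and 11. Take the larger (rising MC): Q* = 11.
Check: AVC at Q = 11 is ¥22 ≤ P, so revenue covers variable cost.
Profit = P·Q − TC = 110·11 − 341 = ¥869.

Produce at Q = 11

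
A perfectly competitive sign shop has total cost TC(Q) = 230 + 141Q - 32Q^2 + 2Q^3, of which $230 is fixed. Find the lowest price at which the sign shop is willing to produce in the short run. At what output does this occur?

$13 per unit, at Q = 8

The shutdown price is the minimum of AVC. VC = 141Q - 32Q^2 + 2Q^3, so AVC = 141 - 32Q + 2Q^2.
At the minimum of AVC, MC = AVC. MC = 141 - 64Q + 6Q^2; setting MC = AVC gives 4Q^2 - 32Q = 0, so Q = 8. min AVC = 13.
For P < $13 the firm produces nothing.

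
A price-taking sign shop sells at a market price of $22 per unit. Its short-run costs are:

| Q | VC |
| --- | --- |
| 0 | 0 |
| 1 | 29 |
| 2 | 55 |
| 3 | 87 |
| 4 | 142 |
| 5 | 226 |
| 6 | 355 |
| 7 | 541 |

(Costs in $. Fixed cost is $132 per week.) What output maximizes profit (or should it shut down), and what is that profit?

Q = 0 (shut down); profit = -$132

Tabulate TR − TC: Q=0: -132; Q=1: -139; Q=2: -143; Q=3: -153; Q=4: -186; Q=5: -248; Q=6: -355; Q=7: -519.
Profit is highest at Q = 0. Equivalently, the lowest AVC in the table is 55/2 ≈ $27.50 at Q = 2, and P = $22 falls below it — price never covers variable cost, so the firm shuts down and loses only its fixed cost.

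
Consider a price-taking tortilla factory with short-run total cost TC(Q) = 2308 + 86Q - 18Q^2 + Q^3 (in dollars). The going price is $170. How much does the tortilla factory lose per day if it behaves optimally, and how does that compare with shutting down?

AVC = 86 - 18Q + Q^2; min AVC = $5 at Q = 9. Since P = $170 ≥ min AVC, the firm produces.
With MC = 86 - 36Q + 3Q^2, P = MC on the upward-sloping part at Q* = 14.
TR = 170·14 = 2380. TC = 2308 + 420 = 2728. Profit = 2380 − 2728 = -$348.
Shutting down would mean losing the fixed cost of $2308, so operating at a loss of $348 is better by $1960.

Profit = -$348 at Q = 14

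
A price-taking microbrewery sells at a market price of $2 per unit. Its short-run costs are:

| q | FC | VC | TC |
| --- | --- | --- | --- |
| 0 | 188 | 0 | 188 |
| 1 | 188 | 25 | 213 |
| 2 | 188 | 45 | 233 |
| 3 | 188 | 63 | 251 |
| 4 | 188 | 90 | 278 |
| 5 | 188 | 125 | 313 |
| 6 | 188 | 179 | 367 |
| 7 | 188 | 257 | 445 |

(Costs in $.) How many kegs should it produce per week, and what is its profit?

q = 0 (shut down); profit = -$188

Tabulate TR − TC: q=0: -188; q=1: -211; q=2: -229; q=3: -245; q=4: -270; q=5: -303; q=6: -355; q=7: -431.
Profit is highest at q = 0. Equivalently, the lowest AVC in the table is 63/3 ≈ $21 at q = 3, and P = $2 falls below it — price never covers variable cost, so the firm shuts down and loses only its fixed cost.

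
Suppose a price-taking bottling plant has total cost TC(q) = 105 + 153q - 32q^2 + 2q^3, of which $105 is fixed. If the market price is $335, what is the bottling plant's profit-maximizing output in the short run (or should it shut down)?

Strip out fixed cost: VC = 153q - 32q^2 + 2q^3. Then AVC = 153 - 32q + 2q^2 and MC = 153 - 64q + 6q^2.
AVC hits its minimum where MC = AVC, at q = 8, giving min AVC = 153 - 32·8 + 2·8^2 = $25.
Since P = $335 ≥ min AVC = $25, price covers variable cost and the firm should produce.
Set P = MC: 335 = 153 - 64q + 6q^2 → -182 - 64q + 6q^2 = 0. The roots are q = -7/3 and q = 13; the profit-maximizing output is on the rising part of MC, so q* = 13.
Check: AVC at q = 13 is $75 ≤ P, so revenue covers variable cost.
Profit = P·q − TC = 335·13 − 1080 = $3275.

Produce at q = 13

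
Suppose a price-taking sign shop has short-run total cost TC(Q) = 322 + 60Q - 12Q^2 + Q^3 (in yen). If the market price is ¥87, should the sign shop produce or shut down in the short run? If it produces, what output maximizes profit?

Produce at Q = 9

Variable cost is VC = 60Q - 12Q^2 + Q^3, so AVC = VC/Q = 60 - 12Q + Q^2 and MC = dTC/dQ = 60 - 24Q + 3Q^2.
AVC is minimized where dAVC/dQ = -12 + 2Q = 0, at Q = 6; min AVC = 60 - 12·6 + 6^2 = ¥24.
Since P = ¥87 ≥ min AVC = ¥24, price covers variable cost and the firm should produce.
Solving P = MC: -27 - 24Q + 3Q^2 = 0 ⇒ Q = -1 or 9. On the upward-sloping branch, Q* = 9.
Check: AVC at Q = 9 is ¥33 ≤ P, so revenue covers variable cost.
Profit = P·Q − TC = 87·9 − 619 = ¥164.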